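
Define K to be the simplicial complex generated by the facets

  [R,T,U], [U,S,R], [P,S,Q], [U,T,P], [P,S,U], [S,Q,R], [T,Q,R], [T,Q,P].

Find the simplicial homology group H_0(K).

H_0 = Z.

Fix the vertex order P < Q < R < S < T < U and write every simplex with vertices in increasing order. Then dim K = 2 and the simplices of K are:

  0-simplices (6): P, Q, R, S, T, U
  1-simplices (12): PQ, PS, PT, PU, QR, QS, QT, RS, RT, RU, SU, TU
  2-simplices (8): PQS, PQT, PSU, PTU, QRS, QRT, RSU, RTU

Hence C_0 ≅ Z^6, C_1 ≅ Z^12, C_2 ≅ Z^8.

Boundary ∂_1: C_1 → C_0 maps an edge to its endpoints' difference, ∂[p,q] = q − p.
As a 6×12 matrix over Z this has rank 5, with invariant factors (1,1,1,1,1).

The boundary map ∂_2: C_2 → C_1 sends each 2-simplex [p,q,r] to [q,r] − [p,r] + [p,q]. For instance
  ∂PQS = QS − PS + PQ,
  ∂QRS = RS − QS + QR.
The 12×8 boundary matrix has rank 7 and Smith normal form diag(1,1,1,1,1,1,1).

Computing H_k = (kernel of ∂_k) / (image of ∂_{k+1}):

  H_0: rank C_0 − rank ∂_1 = 6 − 5 = 1, and the invariant factors of ∂_1 are all 1, so H_0 ≅ Z.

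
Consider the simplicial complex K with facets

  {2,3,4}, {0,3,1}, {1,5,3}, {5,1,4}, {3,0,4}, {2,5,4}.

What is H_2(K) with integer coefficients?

Take the total order 0 < 1 < 2 < 3 < 4 < 5 on the vertex set. Then K (dimension 2) consists of the simplices:

  0-simplices (6): [0], [1], [2], [3], [4], [5]
  1-simplices (12): [0,1], [0,3], [0,4], [1,3], [1,4], [1,5], [2,3], [2,4], [2,5], [3,4], [3,5], [4,5]
  2-simplices (6): [0,1,3], [0,3,4], [1,3,5], [1,4,5], [2,3,4], [2,4,5]

giving chain groups C_0 ≅ Z^6, C_1 ≅ Z^12, C_2 ≅ Z^6.

The boundary map ∂_1: C_1 → C_0 sends each edge [p,q] (with p < q) to q − p.
As a 6×12 matrix over Z this has rank 5, with invariant factors (1,1,1,1,1).

∂_2: C_2 → C_1 maps a triangle to the signed sum of its edges. For instance
  ∂[0,1,3] = [1,3] − [0,3] + [0,1],
  ∂[1,4,5] = [4,5] − [1,5] + [1,4].
The 12×6 boundary matrix has rank 6 and Smith normal form diag(1,1,1,1,1,1).

From H_k ≅ ker(∂_k) / im(∂_{k+1}) we obtain:

  H_2: rank ker ∂_2 − rank ∂_3 = (6 − 6) − 0 = 0, and there is no ∂_3, so H_2 = 0.

(K is a triangulation of the cylinder S^1 x I.)

H_2 = 0.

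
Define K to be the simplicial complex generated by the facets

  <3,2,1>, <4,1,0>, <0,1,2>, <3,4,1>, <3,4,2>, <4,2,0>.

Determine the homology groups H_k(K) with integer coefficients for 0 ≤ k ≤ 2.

H_0 = Z,  H_1 = 0,  H_2 = Z.

Fix the vertex order 0 < 1 < 2 < 3 < 4 and write every simplex with vertices in increasing order. Then dim K = 2 and the simplices of K are:

  0-simplices (5): [0], [1], [2], [3], [4]
  1-simplices (9): [0,1], [0,2], [0,4], [1,2], [1,3], [1,4], [2,3], [2,4], [3,4]
  2-simplices (6): [0,1,2], [0,1,4], [0,2,4], [1,2,3], [1,3,4], [2,3,4]

giving chain groups C_0 ≅ Z^5, C_1 ≅ Z^9, C_2 ≅ Z^6.

Boundary ∂_1: C_1 → C_0 maps an edge to its endpoints' difference, ∂[p,q] = q − p. For instance
  ∂[2,4] = [4] − [2].
The 5×9 boundary matrix has rank 4 and Smith normal form diag(1,1,1,1).

∂_2: C_2 → C_1 sends each 2-simplex [p,q,r] to [q,r] − [p,r] + [p,q]. For instance
  ∂[1,3,4] = [3,4] − [1,4] + [1,3],
  ∂[0,2,4] = [2,4] − [0,4] + [0,2].
As a 9×6 matrix over Z this has rank 5, with invariant factors (1,1,1,1,1).

Reading off H_k = ker ∂_k / im ∂_{k+1}:

  H_0: rank C_0 − rank ∂_1 = 5 − 4 = 1, and the invariant factors of ∂_1 are all 1, so H_0 ≅ Z.
  H_1: rank ker ∂_1 − rank ∂_2 = (9 − 4) − 5 = 0, and the invariant factors of ∂_2 are all 1, so H_1 ≅ 0.
  H_2: rank ker ∂_2 − rank ∂_3 = (6 − 5) − 0 = 1, and there is no ∂_3, so H_2 ≅ Z.

(K is a triangulation of the 2-sphere S^2.)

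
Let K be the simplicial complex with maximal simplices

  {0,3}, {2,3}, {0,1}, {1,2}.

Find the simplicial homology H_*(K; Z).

We work with the vertex ordering 0 < 1 < 2 < 3. The simplices of K, each written with vertices in increasing order, are:

  0-simplices (4): [0], [1], [2], [3]
  1-simplices (4): [0,1], [0,3], [1,2], [2,3]

so the chain groups are C_0 ≅ Z^4, C_1 ≅ Z^4.

∂_1: C_1 → C_0 maps an edge to its endpoints' difference, ∂[p,q] = q − p. For instance
  ∂[0,3] = [3] − [0].
The resulting 4×4 matrix has rank 3, and its Smith normal form has invariant factors (1,1,1).

Reading off H_k = ker ∂_k / im ∂_{k+1}:

  H_0: rank C_0 − rank ∂_1 = 4 − 3 = 1, and the invariant factors of ∂_1 are all 1, so H_0 ≅ Z.
  H_1: rank ker ∂_1 − rank ∂_2 = (4 − 3) − 0 = 1, and there is no ∂_2, so H_1 ≅ Z.

As a check, the Euler characteristic is 4 − 4 = 0, which agrees with 1 − 1 = 0.

H_0 ≅ Z,  H_1 ≅ Z.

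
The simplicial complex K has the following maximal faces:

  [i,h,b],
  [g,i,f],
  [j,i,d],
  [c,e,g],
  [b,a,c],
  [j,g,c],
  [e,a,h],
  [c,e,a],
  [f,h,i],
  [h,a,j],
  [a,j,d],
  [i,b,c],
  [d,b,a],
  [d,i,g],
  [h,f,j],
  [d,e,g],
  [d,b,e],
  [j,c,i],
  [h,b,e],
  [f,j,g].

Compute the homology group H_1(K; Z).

H_1 ≅ Z ⊕ Z_2.

We work with the vertex ordering a < b < c < d < e < f < g < h < i < j. The simplices of K, each written with vertices in increasing order, are:

  0-simplices (10): a, b, c, d, e, f, g, h, i, j
  1-simplices (30): ab, ac, ad, ae, ah, aj, bc, bd, be, bh, bi, ce, cg, ci, cj, de, dg, di, dj, eg, eh, fg, fh, fi, fj, gi, gj, hi, hj, ij
  2-simplices (20): abc, abd, ace, adj, aeh, ahj, bci, bde, beh, bhi, ceg, cgj, cij, deg, dgi, dij, fgi, fgj, fhi, fhj

so the chain groups are C_0 ≅ Z^10, C_1 ≅ Z^30, C_2 ≅ Z^20.

Boundary ∂_1: C_1 → C_0 sends each edge [p,q] (with p < q) to q − p. For instance
  ∂ad = d − a.
The resulting 10×30 matrix has rank 9, and its Smith normal form has invariant factors (1,1,1,1,1,1,1,1,1).

The boundary map ∂_2: C_2 → C_1 acts by ∂[p,q,r] = [q,r] − [p,r] + [p,q]. For instance
  ∂dij = ij − dj + di,
  ∂beh = eh − bh + be.
The resulting 30×20 matrix has rank 20, and its Smith normal form has invariant factors (1,1,1,1,1,1,1,1,1,1,1,1,1,1,1,1,1,1,1,2).

Computing H_k = (kernel of ∂_k) / (image of ∂_{k+1}):

  H_1: rank ker ∂_1 − rank ∂_2 = (30 − 9) − 20 = 1, and ∂_2 has invariant factor 2 > 1, so H_1 = Z ⊕ Z_2.

(K is a triangulation of the Klein bottle.)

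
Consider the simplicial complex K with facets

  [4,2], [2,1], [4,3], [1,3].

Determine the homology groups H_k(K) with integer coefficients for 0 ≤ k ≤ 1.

Take the total order 1 < 2 < 3 < 4 on the vertex set. Then K (dimension 1) consists of the simplices:

  0-simplices (4): [1], [2], [3], [4]
  1-simplices (4): [1,2], [1,3], [2,4], [3,4]

giving chain groups C_0 ≅ Z^4, C_1 ≅ Z^4.

Boundary ∂_1: C_1 → C_0 sends each edge [p,q] (with p < q) to q − p. For instance
  ∂[1,2] = [2] − [1].
As a 4×4 matrix over Z this has rank 3, with invariant factors (1,1,1).

Reading off H_k = ker ∂_k / im ∂_{k+1}:

  H_0: rank C_0 − rank ∂_1 = 4 − 3 = 1, and the invariant factors of ∂_1 are all 1, so H_0 ≅ Z.
  H_1: rank ker ∂_1 − rank ∂_2 = (4 − 3) − 0 = 1, and there is no ∂_2, so H_1 ≅ Z.

H_0 ≅ Z,  H_1 ≅ Z.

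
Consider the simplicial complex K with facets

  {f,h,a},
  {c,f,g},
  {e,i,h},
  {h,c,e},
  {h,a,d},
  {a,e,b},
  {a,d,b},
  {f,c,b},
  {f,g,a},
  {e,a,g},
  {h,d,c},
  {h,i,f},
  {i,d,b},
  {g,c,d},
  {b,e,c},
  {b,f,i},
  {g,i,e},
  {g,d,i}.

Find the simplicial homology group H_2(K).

H_2 ≅ Z.

We work with the vertex ordering a < b < c < d < e < f < g < h < i. The simplices of K, each written with vertices in increasing order, are:

  0-simplices (9): a, b, c, d, e, f, g, h, i
  1-simplices (27): ab, ad, ae, af, ag, ah, bc, bd, be, bf, bi, cd, ce, cf, cg, ch, dg, dh, di, eg, eh, ei, fg, fh, fi, gi, hi
  2-simplices (18): abd, abe, adh, aeg, afg, afh, bce, bcf, bdi, bfi, cdg, cdh, ceh, cfg, dgi, egi, ehi, fhi

so the chain groups are C_0 ≅ Z^9, C_1 ≅ Z^27, C_2 ≅ Z^18.

Boundary ∂_1: C_1 → C_0 sends each edge [p,q] (with p < q) to q − p. For instance
  ∂ei = i − e.
The resulting 9×27 matrix has rank 8, and its Smith normal form has invariant factors (1,1,1,1,1,1,1,1).

∂_2: C_2 → C_1 acts by ∂[p,q,r] = [q,r] − [p,r] + [p,q]. For instance
  ∂dgi = gi − di + dg,
  ∂egi = gi − ei + eg.
This gives a 27×18 integer matrix of rank 17; reducing to Smith normal form yields diagonal entries (1,1,1,1,1,1,1,1,1,1,1,1,1,1,1,1,1).

From H_k ≅ ker(∂_k) / im(∂_{k+1}) we obtain:

  H_2: rank ker ∂_2 − rank ∂_3 = (18 − 17) − 0 = 1, and there is no ∂_3, so H_2 = Z.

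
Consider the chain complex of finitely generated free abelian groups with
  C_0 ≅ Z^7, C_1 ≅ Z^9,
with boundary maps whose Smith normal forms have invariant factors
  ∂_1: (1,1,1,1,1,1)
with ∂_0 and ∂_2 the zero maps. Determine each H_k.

H_0: b_0 = 7 − 0 − 6 = 1; torsion from ∂_1 factors > 1: none. So H_0 ≅ Z.
H_1: b_1 = 9 − 6 − 0 = 3; torsion from ∂_2 factors > 1: none. So H_1 ≅ Z^3.

H_0 ≅ Z,  H_1 ≅ Z^3.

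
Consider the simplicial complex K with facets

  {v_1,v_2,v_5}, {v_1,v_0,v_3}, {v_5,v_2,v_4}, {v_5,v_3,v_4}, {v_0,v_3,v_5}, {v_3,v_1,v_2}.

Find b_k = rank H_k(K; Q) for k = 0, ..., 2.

K has 6 vertices, 12 edges, 6 triangles.
rank ∂_0 = 0, rank ∂_1 = 5 ⇒ b_0 = 6 − 0 − 5 = 1; all invariant factors of ∂_1 are 1 so no torsion. So H_0 = Z.
rank ∂_1 = 5, rank ∂_2 = 6 ⇒ b_1 = 12 − 5 − 6 = 1; all invariant factors of ∂_2 are 1 so no torsion. So H_1 = Z.
rank ∂_2 = 6, rank ∂_3 = 0 ⇒ b_2 = 6 − 6 − 0 = 0. So H_2 = 0.

b_0 = 1, b_1 = 1, b_2 = 0.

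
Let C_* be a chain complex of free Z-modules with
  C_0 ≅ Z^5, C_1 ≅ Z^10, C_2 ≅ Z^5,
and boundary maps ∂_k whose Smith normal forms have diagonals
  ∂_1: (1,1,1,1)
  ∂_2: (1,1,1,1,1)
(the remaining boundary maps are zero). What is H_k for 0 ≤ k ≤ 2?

H_0 = Z,  H_1 = Z,  H_2 = 0.

H_0: b_0 = 5 − 0 − 4 = 1; torsion from ∂_1 factors > 1: none. So H_0 = Z.
H_1: b_1 = 10 − 4 − 5 = 1; torsion from ∂_2 factors > 1: none. So H_1 = Z.
H_2: b_2 = 5 − 5 − 0 = 0; torsion from ∂_3 factors > 1: none. So H_2 = 0.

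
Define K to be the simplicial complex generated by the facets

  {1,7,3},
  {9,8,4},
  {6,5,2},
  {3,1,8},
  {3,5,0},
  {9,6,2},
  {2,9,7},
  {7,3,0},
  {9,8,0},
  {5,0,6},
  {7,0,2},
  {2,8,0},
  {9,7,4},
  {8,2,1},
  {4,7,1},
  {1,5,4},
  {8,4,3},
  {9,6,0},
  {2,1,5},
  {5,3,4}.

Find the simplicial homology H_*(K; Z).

K has 10 vertices, 30 edges, 20 triangles.
rank ∂_0 = 0, rank ∂_1 = 9 ⇒ b_0 = 10 − 0 − 9 = 1; all invariant factors of ∂_1 are 1 so no torsion. So H_0 = Z.
rank ∂_1 = 9, rank ∂_2 = 20 ⇒ b_1 = 30 − 9 − 20 = 1; ∂_2 has invariant factor(s) [2] giving torsion. So H_1 = Z ⊕ Z/2.
rank ∂_2 = 20, rank ∂_3 = 0 ⇒ b_2 = 20 − 20 − 0 = 0. So H_2 = 0.

H_0 = Z,  H_1 = Z ⊕ Z/2,  H_2 = 0.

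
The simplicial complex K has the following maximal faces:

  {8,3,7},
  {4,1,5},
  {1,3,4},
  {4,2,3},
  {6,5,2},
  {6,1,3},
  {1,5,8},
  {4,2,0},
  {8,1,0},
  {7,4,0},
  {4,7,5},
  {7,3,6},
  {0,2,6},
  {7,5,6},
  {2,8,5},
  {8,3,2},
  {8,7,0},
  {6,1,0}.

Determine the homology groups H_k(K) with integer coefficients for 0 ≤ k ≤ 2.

H_0 = Z,  H_1 = Z^2,  H_2 = Z.

We work with the vertex ordering 0 < 1 < 2 < 3 < 4 < 5 < 6 < 7 < 8. The simplices of K, each written with vertices in increasing order, are:

  0-simplices (9): [0], [1], [2], [3], [4], [5], [6], [7], [8]
  1-simplices (27): (27 of them)
  2-simplices (18): [0,1,6], [0,1,8], [0,2,4], [0,2,6], [0,4,7], [0,7,8], [1,3,4], [1,3,6], [1,4,5], [1,5,8], [2,3,4], [2,3,8], [2,5,6], [2,5,8], [3,6,7], [3,7,8], [4,5,7], [5,6,7]

Hence C_0 ≅ Z^9, C_1 ≅ Z^27, C_2 ≅ Z^18.

The boundary map ∂_1: C_1 → C_0 sends each edge [p,q] (with p < q) to q − p.
The 9×27 boundary matrix has rank 8 and Smith normal form diag(1,1,1,1,1,1,1,1).

Boundary ∂_2: C_2 → C_1 sends each 2-simplex [p,q,r] to [q,r] − [p,r] + [p,q]. For instance
  ∂[0,2,6] = [2,6] − [0,6] + [0,2],
  ∂[3,7,8] = [7,8] − [3,8] + [3,7].
The 27×18 boundary matrix has rank 17 and Smith normal form diag(1,1,1,1,1,1,1,1,1,1,1,1,1,1,1,1,1).

Computing H_k = (kernel of ∂_k) / (image of ∂_{k+1}):

  H_0: rank C_0 − rank ∂_1 = 9 − 8 = 1, and the invariant factors of ∂_1 are all 1, so H_0 ≅ Z.
  H_1: rank ker ∂_1 − rank ∂_2 = (27 − 8) − 17 = 2, and the invariant factors of ∂_2 are all 1, so H_1 ≅ Z^2.
  H_2: rank ker ∂_2 − rank ∂_3 = (18 − 17) − 0 = 1, and there is no ∂_3, so H_2 ≅ Z.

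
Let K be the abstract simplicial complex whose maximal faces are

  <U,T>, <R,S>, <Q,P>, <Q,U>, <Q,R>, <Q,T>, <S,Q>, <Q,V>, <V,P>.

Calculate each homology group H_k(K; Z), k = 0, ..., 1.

We work with the vertex ordering P < Q < R < S < T < U < V. The simplices of K, each written with vertices in increasing order, are:

  0-simplices (7): P, Q, R, S, T, U, V
  1-simplices (9): PQ, PV, QR, QS, QT, QU, QV, RS, TU

giving chain groups C_0 ≅ Z^7, C_1 ≅ Z^9.

∂_1: C_1 → C_0 is given by ∂[p,q] = [q] − [p]. For instance
  ∂TU = U − T.
As a 7×9 matrix over Z this has rank 6, with invariant factors (1,1,1,1,1,1).

Computing H_k = (kernel of ∂_k) / (image of ∂_{k+1}):

  H_0: rank C_0 − rank ∂_1 = 7 − 6 = 1, and the invariant factors of ∂_1 are all 1, so H_0 = Z.
  H_1: rank ker ∂_1 − rank ∂_2 = (9 − 6) − 0 = 3, and there is no ∂_2, so H_1 = Z^3.

As a check, the Euler characteristic is 7 − 9 = -2, which agrees with 1 − 3 = -2.
(K is a triangulation of a wedge of 3 circles.)

H_0 = Z,  H_1 = Z^3.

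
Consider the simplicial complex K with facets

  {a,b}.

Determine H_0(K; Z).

H_0 = Z.

K has 2 vertices, 1 edge.
rank ∂_0 = 0, rank ∂_1 = 1 ⇒ b_0 = 2 − 0 − 1 = 1; all invariant factors of ∂_1 are 1 so no torsion. So H_0 ≅ Z.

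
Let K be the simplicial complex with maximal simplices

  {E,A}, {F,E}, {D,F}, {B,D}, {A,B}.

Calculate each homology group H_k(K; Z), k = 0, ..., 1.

Take the total order A < B < D < E < F on the vertex set. Then K (dimension 1) consists of the simplices:

  0-simplices (5): A, B, D, E, F
  1-simplices (5): AB, AE, BD, DF, EF

Hence C_0 ≅ Z^5, C_1 ≅ Z^5.

Boundary ∂_1: C_1 → C_0 is given by ∂[p,q] = [q] − [p]. For instance
  ∂EF = F − E.
The 5×5 boundary matrix has rank 4 and Smith normal form diag(1,1,1,1).

Reading off H_k = ker ∂_k / im ∂_{k+1}:

  H_0: rank C_0 − rank ∂_1 = 5 − 4 = 1, and the invariant factors of ∂_1 are all 1, so H_0 ≅ Z.
  H_1: rank ker ∂_1 − rank ∂_2 = (5 − 4) − 0 = 1, and there is no ∂_2, so H_1 ≅ Z.

(K is a triangulation of the circle S^1.)

H_0 = Z,  H_1 = Z.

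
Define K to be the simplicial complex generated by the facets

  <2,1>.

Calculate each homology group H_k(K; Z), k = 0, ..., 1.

H_0 = Z,  H_1 = 0.

Fix the vertex order 1 < 2 and write every simplex with vertices in increasing order. Then dim K = 1 and the simplices of K are:

  0-simplices (2): [1], [2]
  1-simplices (1): [1,2]

so the chain groups are C_0 ≅ Z^2, C_1 ≅ Z^1.

The boundary map ∂_1: C_1 → C_0 is given by ∂[p,q] = [q] − [p]. For instance
  ∂[1,2] = [2] − [1].
This gives a 2×1 integer matrix of rank 1; reducing to Smith normal form yields diagonal entries (1).

Reading off H_k = ker ∂_k / im ∂_{k+1}:

  H_0: rank C_0 − rank ∂_1 = 2 − 1 = 1, and the invariant factors of ∂_1 are all 1, so H_0 ≅ Z.
  H_1: rank ker ∂_1 − rank ∂_2 = (1 − 1) − 0 = 0, and there is no ∂_2, so H_1 ≅ 0.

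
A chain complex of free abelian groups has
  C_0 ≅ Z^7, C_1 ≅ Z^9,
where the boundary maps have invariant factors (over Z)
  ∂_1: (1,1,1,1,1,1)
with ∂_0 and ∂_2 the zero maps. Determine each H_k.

H_0 ≅ Z,  H_1 ≅ Z^3.

H_0: b_0 = 7 − 0 − 6 = 1; torsion from ∂_1 factors > 1: none. So H_0 ≅ Z.
H_1: b_1 = 9 − 6 − 0 = 3; torsion from ∂_2 factors > 1: none. So H_1 ≅ Z^3.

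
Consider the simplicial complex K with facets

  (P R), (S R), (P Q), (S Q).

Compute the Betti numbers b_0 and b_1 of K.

We work with the vertex ordering P < Q < R < S. The simplices of K, each written with vertices in increasing order, are:

  0-simplices (4): P, Q, R, S
  1-simplices (4): PQ, PR, QS, RS

Hence C_0 ≅ Z^4, C_1 ≅ Z^4.

∂_1: C_1 → C_0 is given by ∂[p,q] = [q] − [p].
This gives a 4×4 integer matrix of rank 3; reducing to Smith normal form yields diagonal entries (1,1,1).

Now H_k = ker ∂_k / im ∂_{k+1}, so:

  H_0: rank C_0 − rank ∂_1 = 4 − 3 = 1, and the invariant factors of ∂_1 are all 1, so H_0 = Z.
  H_1: rank ker ∂_1 − rank ∂_2 = (4 − 3) − 0 = 1, and there is no ∂_2, so H_1 = Z.

(K is a triangulation of the circle S^1.)

Hence the Betti numbers are b_0 = 1, b_1 = 1.

b_0 = 1, b_1 = 1.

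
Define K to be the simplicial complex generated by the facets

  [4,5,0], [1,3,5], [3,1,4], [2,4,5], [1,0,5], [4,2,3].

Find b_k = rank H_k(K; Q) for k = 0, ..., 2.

K has 6 vertices, 12 edges, 6 triangles.
rank ∂_0 = 0, rank ∂_1 = 5 ⇒ b_0 = 6 − 0 − 5 = 1; all invariant factors of ∂_1 are 1 so no torsion. So H_0 = Z.
rank ∂_1 = 5, rank ∂_2 = 6 ⇒ b_1 = 12 − 5 − 6 = 1; all invariant factors of ∂_2 are 1 so no torsion. So H_1 = Z.
rank ∂_2 = 6, rank ∂_3 = 0 ⇒ b_2 = 6 − 6 − 0 = 0. So H_2 = 0.

b_0 = 1, b_1 = 1, b_2 = 0.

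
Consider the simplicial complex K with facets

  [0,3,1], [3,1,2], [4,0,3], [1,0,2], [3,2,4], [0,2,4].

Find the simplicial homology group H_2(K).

H_2 = Z.

We work with the vertex ordering 0 < 1 < 2 < 3 < 4. The simplices of K, each written with vertices in increasing order, are:

  0-simplices (5): [0], [1], [2], [3], [4]
  1-simplices (9): [0,1], [0,2], [0,3], [0,4], [1,2], [1,3], [2,3], [2,4], [3,4]
  2-simplices (6): [0,1,2], [0,1,3], [0,2,4], [0,3,4], [1,2,3], [2,3,4]

Hence C_0 ≅ Z^5, C_1 ≅ Z^9, C_2 ≅ Z^6.

The boundary map ∂_1: C_1 → C_0 maps an edge to its endpoints' difference, ∂[p,q] = q − p.
The 5×9 boundary matrix has rank 4 and Smith normal form diag(1,1,1,1).

Boundary ∂_2: C_2 → C_1 sends each 2-simplex [p,q,r] to [q,r] − [p,r] + [p,q]. For instance
  ∂[0,3,4] = [3,4] − [0,4] + [0,3],
  ∂[0,2,4] = [2,4] − [0,4] + [0,2].
As a 9×6 matrix over Z this has rank 5, with invariant factors (1,1,1,1,1).

From H_k ≅ ker(∂_k) / im(∂_{k+1}) we obtain:

  H_2: rank ker ∂_2 − rank ∂_3 = (6 − 5) − 0 = 1, and there is no ∂_3, so H_2 = Z.

(K is a triangulation of the 2-sphere S^2.)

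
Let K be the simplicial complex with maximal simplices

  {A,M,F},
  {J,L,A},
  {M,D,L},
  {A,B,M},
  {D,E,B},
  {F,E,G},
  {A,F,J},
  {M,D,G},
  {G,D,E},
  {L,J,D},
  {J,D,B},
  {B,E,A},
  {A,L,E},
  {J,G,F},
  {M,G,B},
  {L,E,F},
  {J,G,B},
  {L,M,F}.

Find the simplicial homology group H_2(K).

H_2 ≅ 0.

K has 9 vertices, 27 edges, 18 triangles.
rank ∂_2 = 18, rank ∂_3 = 0 ⇒ b_2 = 18 − 18 − 0 = 0. So H_2 = 0.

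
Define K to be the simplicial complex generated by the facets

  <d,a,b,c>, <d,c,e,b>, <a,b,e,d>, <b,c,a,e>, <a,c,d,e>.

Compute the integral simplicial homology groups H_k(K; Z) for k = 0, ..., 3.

H_0 ≅ Z,  H_1 = 0,  H_2 = 0,  H_3 ≅ Z.

Fix the vertex order a < b < c < d < e and write every simplex with vertices in increasing order. Then dim K = 3 and the simplices of K are:

  0-simplices (5): a, b, c, d, e
  1-simplices (10): ab, ac, ad, ae, bc, bd, be, cd, ce, de
  2-simplices (10): abc, abd, abe, acd, ace, ade, bcd, bce, bde, cde
  3-simplices (5): abcd, abce, abde, acde, bcde

giving chain groups C_0 ≅ Z^5, C_1 ≅ Z^10, C_2 ≅ Z^10, C_3 ≅ Z^5.

∂_1: C_1 → C_0 is given by ∂[p,q] = [q] − [p]. For instance
  ∂ac = c − a.
The resulting 5×10 matrix has rank 4, and its Smith normal form has invariant factors (1,1,1,1).

Boundary ∂_2: C_2 → C_1 maps a triangle to the signed sum of its edges. For instance
  ∂bcd = cd − bd + bc,
  ∂cde = de − ce + cd.
The resulting 10×10 matrix has rank 6, and its Smith normal form has invariant factors (1,1,1,1,1,1).

Boundary ∂_3: C_3 → C_2 sends each 3-simplex σ to the alternating sum Σ_i (−1)^i (σ with its i-th vertex removed). For instance
  ∂acde = cde − ade + ace − acd,
  ∂abde = bde − ade + abe − abd.
This gives a 10×5 integer matrix of rank 4; reducing to Smith normal form yields diagonal entries (1,1,1,1).

Computing H_k = (kernel of ∂_k) / (image of ∂_{k+1}):

  H_0: rank C_0 − rank ∂_1 = 5 − 4 = 1, and the invariant factors of ∂_1 are all 1, so H_0 ≅ Z.
  H_1: rank ker ∂_1 − rank ∂_2 = (10 − 4) − 6 = 0, and the invariant factors of ∂_2 are all 1, so H_1 ≅ 0.
  H_2: rank ker ∂_2 − rank ∂_3 = (10 − 6) − 4 = 0, and the invariant factors of ∂_3 are all 1, so H_2 ≅ 0.
  H_3: rank ker ∂_3 − rank ∂_4 = (5 − 4) − 0 = 1, and there is no ∂_4, so H_3 ≅ Z.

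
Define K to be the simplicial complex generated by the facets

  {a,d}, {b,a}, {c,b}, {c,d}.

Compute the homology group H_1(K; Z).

K has 4 vertices, 4 edges.
rank ∂_1 = 3, rank ∂_2 = 0 ⇒ b_1 = 4 − 3 − 0 = 1. So H_1 = Z.

H_1 = Z.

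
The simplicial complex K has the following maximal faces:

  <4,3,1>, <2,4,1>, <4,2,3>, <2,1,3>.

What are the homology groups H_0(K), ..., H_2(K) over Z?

Take the total order 1 < 2 < 3 < 4 on the vertex set. Then K (dimension 2) consists of the simplices:

  0-simplices (4): [1], [2], [3], [4]
  1-simplices (6): [1,2], [1,3], [1,4], [2,3], [2,4], [3,4]
  2-simplices (4): [1,2,3], [1,2,4], [1,3,4], [2,3,4]

Hence C_0 ≅ Z^4, C_1 ≅ Z^6, C_2 ≅ Z^4.

∂_1: C_1 → C_0 is given by ∂[p,q] = [q] − [p]. For instance
  ∂[1,3] = [3] − [1].
The 4×6 boundary matrix has rank 3 and Smith normal form diag(1,1,1).

Boundary ∂_2: C_2 → C_1 acts by ∂[p,q,r] = [q,r] − [p,r] + [p,q]. For instance
  ∂[1,3,4] = [3,4] − [1,4] + [1,3],
  ∂[1,2,3] = [2,3] − [1,3] + [1,2].
The resulting 6×4 matrix has rank 3, and its Smith normal form has invariant factors (1,1,1).

Computing H_k = (kernel of ∂_k) / (image of ∂_{k+1}):

  H_0: rank C_0 − rank ∂_1 = 4 − 3 = 1, and the invariant factors of ∂_1 are all 1, so H_0 = Z.
  H_1: rank ker ∂_1 − rank ∂_2 = (6 − 3) − 3 = 0, and the invariant factors of ∂_2 are all 1, so H_1 = 0.
  H_2: rank ker ∂_2 − rank ∂_3 = (4 − 3) − 0 = 1, and there is no ∂_3, so H_2 = Z.

As a check, the Euler characteristic is 4 − 6 + 4 = 2, which agrees with 1 − 0 + 1 = 2.

H_0 ≅ Z,  H_1 = 0,  H_2 ≅ Z.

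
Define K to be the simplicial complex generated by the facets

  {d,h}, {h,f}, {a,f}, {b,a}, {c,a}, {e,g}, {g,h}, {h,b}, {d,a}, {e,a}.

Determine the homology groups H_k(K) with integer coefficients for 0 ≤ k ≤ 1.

Order the vertices as a < b < c < d < e < f < g < h. Listing each simplex with vertices in this order, K has dimension 1 with simplices:

  0-simplices (8): a, b, c, d, e, f, g, h
  1-simplices (10): ab, ac, ad, ae, af, bh, dh, eg, fh, gh

so the chain groups are C_0 ≅ Z^8, C_1 ≅ Z^10.

The boundary map ∂_1: C_1 → C_0 is given by ∂[p,q] = [q] − [p].
This gives a 8×10 integer matrix of rank 7; reducing to Smith normal form yields diagonal entries (1,1,1,1,1,1,1).

Computing H_k = (kernel of ∂_k) / (image of ∂_{k+1}):

  H_0: rank C_0 − rank ∂_1 = 8 − 7 = 1, and the invariant factors of ∂_1 are all 1, so H_0 ≅ Z.
  H_1: rank ker ∂_1 − rank ∂_2 = (10 − 7) − 0 = 3, and there is no ∂_2, so H_1 ≅ Z^3.

As a check, the Euler characteristic is 8 − 10 = -2, which agrees with 1 − 3 = -2.

H_0 ≅ Z,  H_1 ≅ Z^3.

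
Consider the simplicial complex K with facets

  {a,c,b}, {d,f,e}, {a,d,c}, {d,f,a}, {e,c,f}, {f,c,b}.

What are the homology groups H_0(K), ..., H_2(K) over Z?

Order the vertices as a < b < c < d < e < f. Listing each simplex with vertices in this order, K has dimension 2 with simplices:

  0-simplices (6): a, b, c, d, e, f
  1-simplices (12): ab, ac, ad, af, bc, bf, cd, ce, cf, de, df, ef
  2-simplices (6): abc, acd, adf, bcf, cef, def

Hence C_0 ≅ Z^6, C_1 ≅ Z^12, C_2 ≅ Z^6.

Boundary ∂_1: C_1 → C_0 maps an edge to its endpoints' difference, ∂[p,q] = q − p. For instance
  ∂ef = f − e.
The resulting 6×12 matrix has rank 5, and its Smith normal form has invariant factors (1,1,1,1,1).

∂_2: C_2 → C_1 maps a triangle to the signed sum of its edges. For instance
  ∂bcf = cf − bf + bc,
  ∂adf = df − af + ad.
The 12×6 boundary matrix has rank 6 and Smith normal form diag(1,1,1,1,1,1).

Now H_k = ker ∂_k / im ∂_{k+1}, so:

  H_0: rank C_0 − rank ∂_1 = 6 − 5 = 1, and the invariant factors of ∂_1 are all 1, so H_0 ≅ Z.
  H_1: rank ker ∂_1 − rank ∂_2 = (12 − 5) − 6 = 1, and the invariant factors of ∂_2 are all 1, so H_1 ≅ Z.
  H_2: rank ker ∂_2 − rank ∂_3 = (6 − 6) − 0 = 0, and there is no ∂_3, so H_2 ≅ 0.

H_0 ≅ Z,  H_1 ≅ Z,  H_2 = 0.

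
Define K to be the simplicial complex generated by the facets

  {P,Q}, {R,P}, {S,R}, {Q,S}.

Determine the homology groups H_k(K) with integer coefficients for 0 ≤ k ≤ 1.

H_0 = Z,  H_1 = Z.

Order the vertices as P < Q < R < S. Listing each simplex with vertices in this order, K has dimension 1 with simplices:

  0-simplices (4): P, Q, R, S
  1-simplices (4): PQ, PR, QS, RS

so the chain groups are C_0 ≅ Z^4, C_1 ≅ Z^4.

The boundary map ∂_1: C_1 → C_0 sends each edge [p,q] (with p < q) to q − p.
The resulting 4×4 matrix has rank 3, and its Smith normal form has invariant factors (1,1,1).

Now H_k = ker ∂_k / im ∂_{k+1}, so:

  H_0: rank C_0 − rank ∂_1 = 4 − 3 = 1, and the invariant factors of ∂_1 are all 1, so H_0 = Z.
  H_1: rank ker ∂_1 − rank ∂_2 = (4 − 3) − 0 = 1, and there is no ∂_2, so H_1 = Z.

(K is a triangulation of the circle S^1.)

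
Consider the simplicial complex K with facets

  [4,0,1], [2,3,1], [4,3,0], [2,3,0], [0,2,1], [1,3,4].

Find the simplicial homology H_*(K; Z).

Order the vertices as 0 < 1 < 2 < 3 < 4. Listing each simplex with vertices in this order, K has dimension 2 with simplices:

  0-simplices (5): [0], [1], [2], [3], [4]
  1-simplices (9): [0,1], [0,2], [0,3], [0,4], [1,2], [1,3], [1,4], [2,3], [3,4]
  2-simplices (6): [0,1,2], [0,1,4], [0,2,3], [0,3,4], [1,2,3], [1,3,4]

Hence C_0 ≅ Z^5, C_1 ≅ Z^9, C_2 ≅ Z^6.

∂_1: C_1 → C_0 maps an edge to its endpoints' difference, ∂[p,q] = q − p. For instance
  ∂[0,3] = [3] − [0].
As a 5×9 matrix over Z this has rank 4, with invariant factors (1,1,1,1).

The boundary map ∂_2: C_2 → C_1 sends each 2-simplex [p,q,r] to [q,r] − [p,r] + [p,q]. For instance
  ∂[0,2,3] = [2,3] − [0,3] + [0,2],
  ∂[0,1,2] = [1,2] − [0,2] + [0,1].
The resulting 9×6 matrix has rank 5, and its Smith normal form has invariant factors (1,1,1,1,1).

Reading off H_k = ker ∂_k / im ∂_{k+1}:

  H_0: rank C_0 − rank ∂_1 = 5 − 4 = 1, and the invariant factors of ∂_1 are all 1, so H_0 ≅ Z.
  H_1: rank ker ∂_1 − rank ∂_2 = (9 − 4) − 5 = 0, and the invariant factors of ∂_2 are all 1, so H_1 ≅ 0.
  H_2: rank ker ∂_2 − rank ∂_3 = (6 − 5) − 0 = 1, and there is no ∂_3, so H_2 ≅ Z.

As a check, the Euler characteristic is 5 − 9 + 6 = 2, which agrees with 1 − 0 + 1 = 2.
(K is a triangulation of the 2-sphere S^2.)

H_0 = Z,  H_1 = 0,  H_2 = Z.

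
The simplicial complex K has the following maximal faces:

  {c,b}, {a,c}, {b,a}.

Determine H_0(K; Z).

We work with the vertex ordering a < b < c. The simplices of K, each written with vertices in increasing order, are:

  0-simplices (3): a, b, c
  1-simplices (3): ab, ac, bc

so the chain groups are C_0 ≅ Z^3, C_1 ≅ Z^3.

∂_1: C_1 → C_0 maps an edge to its endpoints' difference, ∂[p,q] = q − p. For instance
  ∂ab = b − a.
As a 3×3 matrix over Z this has rank 2, with invariant factors (1,1).

From H_k ≅ ker(∂_k) / im(∂_{k+1}) we obtain:

  H_0: rank C_0 − rank ∂_1 = 3 − 2 = 1, and the invariant factors of ∂_1 are all 1, so H_0 = Z.

(K is a triangulation of the circle S^1.)

H_0 ≅ Z.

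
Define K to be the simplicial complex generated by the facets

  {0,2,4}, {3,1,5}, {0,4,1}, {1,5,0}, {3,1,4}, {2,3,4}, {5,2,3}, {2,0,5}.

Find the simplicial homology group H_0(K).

Fix the vertex order 0 < 1 < 2 < 3 < 4 < 5 and write every simplex with vertices in increasing order. Then dim K = 2 and the simplices of K are:

  0-simplices (6): [0], [1], [2], [3], [4], [5]
  1-simplices (12): [0,1], [0,2], [0,4], [0,5], [1,3], [1,4], [1,5], [2,3], [2,4], [2,5], [3,4], [3,5]
  2-simplices (8): [0,1,4], [0,1,5], [0,2,4], [0,2,5], [1,3,4], [1,3,5], [2,3,4], [2,3,5]

giving chain groups C_0 ≅ Z^6, C_1 ≅ Z^12, C_2 ≅ Z^8.

∂_1: C_1 → C_0 maps an edge to its endpoints' difference, ∂[p,q] = q − p. For instance
  ∂[0,4] = [4] − [0].
This gives a 6×12 integer matrix of rank 5; reducing to Smith normal form yields diagonal entries (1,1,1,1,1).

The boundary map ∂_2: C_2 → C_1 maps a triangle to the signed sum of its edges. For instance
  ∂[1,3,4] = [3,4] − [1,4] + [1,3],
  ∂[1,3,5] = [3,5] − [1,5] + [1,3].
The 12×8 boundary matrix has rank 7 and Smith normal form diag(1,1,1,1,1,1,1).

Computing H_k = (kernel of ∂_k) / (image of ∂_{k+1}):

  H_0: rank C_0 − rank ∂_1 = 6 − 5 = 1, and the invariant factors of ∂_1 are all 1, so H_0 = Z.

H_0 ≅ Z.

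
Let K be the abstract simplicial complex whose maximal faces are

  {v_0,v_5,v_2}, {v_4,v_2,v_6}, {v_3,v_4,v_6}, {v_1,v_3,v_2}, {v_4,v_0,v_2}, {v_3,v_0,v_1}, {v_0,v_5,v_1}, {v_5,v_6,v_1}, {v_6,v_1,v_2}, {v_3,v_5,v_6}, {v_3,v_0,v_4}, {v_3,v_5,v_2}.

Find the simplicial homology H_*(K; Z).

Take the total order v_0 < v_1 < v_2 < v_3 < v_4 < v_5 < v_6 on the vertex set. Then K (dimension 2) consists of the simplices:

  0-simplices (7): [v_0], [v_1], [v_2], [v_3], [v_4], [v_5], [v_6]
  1-simplices (18): (18 of them)
  2-simplices (12): (12 of them)

Hence C_0 ≅ Z^7, C_1 ≅ Z^18, C_2 ≅ Z^12.

Boundary ∂_1: C_1 → C_0 is given by ∂[p,q] = [q] − [p]. For instance
  ∂[v_1,v_5] = [v_5] − [v_1].
The resulting 7×18 matrix has rank 6, and its Smith normal form has invariant factors (1,1,1,1,1,1).

The boundary map ∂_2: C_2 → C_1 maps a triangle to the signed sum of its edges. For instance
  ∂[v_1,v_2,v_6] = [v_2,v_6] − [v_1,v_6] + [v_1,v_2],
  ∂[v_0,v_1,v_3] = [v_1,v_3] − [v_0,v_3] + [v_0,v_1].
This gives a 18×12 integer matrix of rank 12; reducing to Smith normal form yields diagonal entries (1,1,1,1,1,1,1,1,1,1,1,2).

Computing H_k = (kernel of ∂_k) / (image of ∂_{k+1}):

  H_0: rank C_0 − rank ∂_1 = 7 − 6 = 1, and the invariant factors of ∂_1 are all 1, so H_0 ≅ Z.
  H_1: rank ker ∂_1 − rank ∂_2 = (18 − 6) − 12 = 0, and ∂_2 has invariant factor 2 > 1, so H_1 ≅ Z/2Z.
  H_2: rank ker ∂_2 − rank ∂_3 = (12 − 12) − 0 = 0, and there is no ∂_3, so H_2 ≅ 0.

H_0 = Z,  H_1 = Z/2Z,  H_2 = 0.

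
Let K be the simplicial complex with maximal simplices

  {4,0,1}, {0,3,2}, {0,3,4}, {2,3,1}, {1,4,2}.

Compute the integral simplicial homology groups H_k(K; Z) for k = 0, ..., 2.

H_0 = Z,  H_1 = Z,  H_2 = 0.

Order the vertices as 0 < 1 < 2 < 3 < 4. Listing each simplex with vertices in this order, K has dimension 2 with simplices:

  0-simplices (5): [0], [1], [2], [3], [4]
  1-simplices (10): [0,1], [0,2], [0,3], [0,4], [1,2], [1,3], [1,4], [2,3], [2,4], [3,4]
  2-simplices (5): [0,1,4], [0,2,3], [0,3,4], [1,2,3], [1,2,4]

Hence C_0 ≅ Z^5, C_1 ≅ Z^10, C_2 ≅ Z^5.

Boundary ∂_1: C_1 → C_0 sends each edge [p,q] (with p < q) to q − p.
As a 5×10 matrix over Z this has rank 4, with invariant factors (1,1,1,1).

∂_2: C_2 → C_1 sends each 2-simplex [p,q,r] to [q,r] − [p,r] + [p,q]. For instance
  ∂[0,2,3] = [2,3] − [0,3] + [0,2],
  ∂[0,3,4] = [3,4] − [0,4] + [0,3].
This gives a 10×5 integer matrix of rank 5; reducing to Smith normal form yields diagonal entries (1,1,1,1,1).

From H_k ≅ ker(∂_k) / im(∂_{k+1}) we obtain:

  H_0: rank C_0 − rank ∂_1 = 5 − 4 = 1, and the invariant factors of ∂_1 are all 1, so H_0 ≅ Z.
  H_1: rank ker ∂_1 − rank ∂_2 = (10 − 4) − 5 = 1, and the invariant factors of ∂_2 are all 1, so H_1 ≅ Z.
  H_2: rank ker ∂_2 − rank ∂_3 = (5 − 5) − 0 = 0, and there is no ∂_3, so H_2 ≅ 0.

(K is a triangulation of the Möbius band.)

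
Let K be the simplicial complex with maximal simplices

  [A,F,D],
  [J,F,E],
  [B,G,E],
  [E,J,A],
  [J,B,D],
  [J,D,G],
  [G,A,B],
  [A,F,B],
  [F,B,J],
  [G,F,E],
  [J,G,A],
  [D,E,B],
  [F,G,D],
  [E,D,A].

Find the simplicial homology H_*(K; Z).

H_0 ≅ Z,  H_1 ≅ Z^2,  H_2 ≅ Z.

Fix the vertex order A < B < D < E < F < G < J and write every simplex with vertices in increasing order. Then dim K = 2 and the simplices of K are:

  0-simplices (7): A, B, D, E, F, G, J
  1-simplices (21): AB, AD, AE, AF, AG, AJ, BD, BE, BF, BG, BJ, DE, DF, DG, DJ, EF, EG, EJ, FG, FJ, GJ
  2-simplices (14): ABF, ABG, ADE, ADF, AEJ, AGJ, BDE, BDJ, BEG, BFJ, DFG, DGJ, EFG, EFJ

so the chain groups are C_0 ≅ Z^7, C_1 ≅ Z^21, C_2 ≅ Z^14.

Boundary ∂_1: C_1 → C_0 is given by ∂[p,q] = [q] − [p]. For instance
  ∂AG = G − A.
The resulting 7×21 matrix has rank 6, and its Smith normal form has invariant factors (1,1,1,1,1,1).

Boundary ∂_2: C_2 → C_1 sends each 2-simplex [p,q,r] to [q,r] − [p,r] + [p,q]. For instance
  ∂BEG = EG − BG + BE,
  ∂ADF = DF − AF + AD.
This gives a 21×14 integer matrix of rank 13; reducing to Smith normal form yields diagonal entries (1,1,1,1,1,1,1,1,1,1,1,1,1).

Computing H_k = (kernel of ∂_k) / (image of ∂_{k+1}):

  H_0: rank C_0 − rank ∂_1 = 7 − 6 = 1, and the invariant factors of ∂_1 are all 1, so H_0 ≅ Z.
  H_1: rank ker ∂_1 − rank ∂_2 = (21 − 6) − 13 = 2, and the invariant factors of ∂_2 are all 1, so H_1 ≅ Z^2.
  H_2: rank ker ∂_2 − rank ∂_3 = (14 − 13) − 0 = 1, and there is no ∂_3, so H_2 ≅ Z.

(K is a triangulation of the torus T^2.)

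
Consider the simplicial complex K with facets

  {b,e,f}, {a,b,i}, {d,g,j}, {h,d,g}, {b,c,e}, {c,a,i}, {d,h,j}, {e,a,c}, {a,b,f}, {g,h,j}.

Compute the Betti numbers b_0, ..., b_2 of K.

b_0 = 2, b_1 = 1, b_2 = 1.

We work with the vertex ordering a < b < c < d < e < f < g < h < i < j. The simplices of K, each written with vertices in increasing order, are:

  0-simplices (10): a, b, c, d, e, f, g, h, i, j
  1-simplices (18): ab, ac, ae, af, ai, bc, be, bf, bi, ce, ci, dg, dh, dj, ef, gh, gj, hj
  2-simplices (10): abf, abi, ace, aci, bce, bef, dgh, dgj, dhj, ghj

Hence C_0 ≅ Z^10, C_1 ≅ Z^18, C_2 ≅ Z^10.

The boundary map ∂_1: C_1 → C_0 is given by ∂[p,q] = [q] − [p].
The resulting 10×18 matrix has rank 8, and its Smith normal form has invariant factors (1,1,1,1,1,1,1,1).

∂_2: C_2 → C_1 acts by ∂[p,q,r] = [q,r] − [p,r] + [p,q]. For instance
  ∂abi = bi − ai + ab,
  ∂bef = ef − bf + be.
As a 18×10 matrix over Z this has rank 9, with invariant factors (1,1,1,1,1,1,1,1,1).

From H_k ≅ ker(∂_k) / im(∂_{k+1}) we obtain:

  H_0: rank C_0 − rank ∂_1 = 10 − 8 = 2, and the invariant factors of ∂_1 are all 1, so H_0 ≅ Z^2.
  H_1: rank ker ∂_1 − rank ∂_2 = (18 − 8) − 9 = 1, and the invariant factors of ∂_2 are all 1, so H_1 ≅ Z.
  H_2: rank ker ∂_2 − rank ∂_3 = (10 − 9) − 0 = 1, and there is no ∂_3, so H_2 ≅ Z.

As a check, the Euler characteristic is 10 − 18 + 10 = 2, which agrees with 2 − 1 + 1 = 2.

Hence the Betti numbers are b_0 = 2, b_1 = 1, b_2 = 1.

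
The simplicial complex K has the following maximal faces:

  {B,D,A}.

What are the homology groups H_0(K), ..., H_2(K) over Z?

H_0 ≅ Z,  H_1 = 0,  H_2 = 0.

Take the total order A < B < D on the vertex set. Then K (dimension 2) consists of the simplices:

  0-simplices (3): A, B, D
  1-simplices (3): AB, AD, BD
  2-simplices (1): ABD

giving chain groups C_0 ≅ Z^3, C_1 ≅ Z^3, C_2 ≅ Z^1.

The boundary map ∂_1: C_1 → C_0 maps an edge to its endpoints' difference, ∂[p,q] = q − p.
As a 3×3 matrix over Z this has rank 2, with invariant factors (1,1).

Boundary ∂_2: C_2 → C_1 sends each 2-simplex [p,q,r] to [q,r] − [p,r] + [p,q]. For instance
  ∂ABD = BD − AD + AB.
The 3×1 boundary matrix has rank 1 and Smith normal form diag(1).

Reading off H_k = ker ∂_k / im ∂_{k+1}:

  H_0: rank C_0 − rank ∂_1 = 3 − 2 = 1, and the invariant factors of ∂_1 are all 1, so H_0 ≅ Z.
  H_1: rank ker ∂_1 − rank ∂_2 = (3 − 2) − 1 = 0, and the invariant factors of ∂_2 are all 1, so H_1 ≅ 0.
  H_2: rank ker ∂_2 − rank ∂_3 = (1 − 1) − 0 = 0, and there is no ∂_3, so H_2 ≅ 0.

As a check, the Euler characteristic is 3 − 3 + 1 = 1, which agrees with 1 − 0 + 0 = 1.
(K is a triangulation of the 2-simplex.)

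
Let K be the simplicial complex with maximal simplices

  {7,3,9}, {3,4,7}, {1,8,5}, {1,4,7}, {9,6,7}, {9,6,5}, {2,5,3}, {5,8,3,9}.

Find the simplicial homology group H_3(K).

Fix the vertex order 1 < 2 < 3 < 4 < 5 < 6 < 7 < 8 < 9 and write every simplex with vertices in increasing order. Then dim K = 3 and the simplices of K are:

  0-simplices (9): [1], [2], [3], [4], [5], [6], [7], [8], [9]
  1-simplices (19): [1,4], [1,5], [1,7], [1,8], [2,3], [2,5], [3,4], [3,5], [3,7], [3,8], [3,9], [4,7], [5,6], [5,8], [5,9], [6,7], [6,9], [7,9], [8,9]
  2-simplices (11): [1,4,7], [1,5,8], [2,3,5], [3,4,7], [3,5,8], [3,5,9], [3,7,9], [3,8,9], [5,6,9], [5,8,9], [6,7,9]
  3-simplices (1): [3,5,8,9]

so the chain groups are C_0 ≅ Z^9, C_1 ≅ Z^19, C_2 ≅ Z^11, C_3 ≅ Z^1.

∂_1: C_1 → C_0 maps an edge to its endpoints' difference, ∂[p,q] = q − p. For instance
  ∂[1,8] = [8] − [1].
The 9×19 boundary matrix has rank 8 and Smith normal form diag(1,1,1,1,1,1,1,1).

Boundary ∂_2: C_2 → C_1 acts by ∂[p,q,r] = [q,r] − [p,r] + [p,q]. For instance
  ∂[5,8,9] = [8,9] − [5,9] + [5,8],
  ∂[1,5,8] = [5,8] − [1,8] + [1,5].
The 19×11 boundary matrix has rank 10 and Smith normal form diag(1,1,1,1,1,1,1,1,1,1).

The boundary map ∂_3: C_3 → C_2 sends each 3-simplex σ to the alternating sum Σ_i (−1)^i (σ with its i-th vertex removed). For instance
  ∂[3,5,8,9] = [5,8,9] − [3,8,9] + [3,5,9] − [3,5,8].
The resulting 11×1 matrix has rank 1, and its Smith normal form has invariant factors (1).

Reading off H_k = ker ∂_k / im ∂_{k+1}:

  H_3: rank ker ∂_3 − rank ∂_4 = (1 − 1) − 0 = 0, and there is no ∂_4, so H_3 ≅ 0.

H_3 ≅ 0.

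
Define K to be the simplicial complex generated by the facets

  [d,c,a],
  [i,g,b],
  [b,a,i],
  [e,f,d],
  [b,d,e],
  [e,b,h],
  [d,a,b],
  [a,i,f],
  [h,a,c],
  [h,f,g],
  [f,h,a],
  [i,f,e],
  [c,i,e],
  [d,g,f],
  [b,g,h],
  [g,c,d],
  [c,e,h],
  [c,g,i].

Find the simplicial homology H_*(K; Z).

H_0 = Z,  H_1 = Z^2,  H_2 = Z.

Fix the vertex order a < b < c < d < e < f < g < h < i and write every simplex with vertices in increasing order. Then dim K = 2 and the simplices of K are:

  0-simplices (9): a, b, c, d, e, f, g, h, i
  1-simplices (27): ab, ac, ad, af, ah, ai, bd, be, bg, bh, bi, cd, ce, cg, ch, ci, de, df, dg, ef, eh, ei, fg, fh, fi, gh, gi
  2-simplices (18): abd, abi, acd, ach, afh, afi, bde, beh, bgh, bgi, cdg, ceh, cei, cgi, def, dfg, efi, fgh

Hence C_0 ≅ Z^9, C_1 ≅ Z^27, C_2 ≅ Z^18.

The boundary map ∂_1: C_1 → C_0 sends each edge [p,q] (with p < q) to q − p. For instance
  ∂ad = d − a.
The 9×27 boundary matrix has rank 8 and Smith normal form diag(1,1,1,1,1,1,1,1).

The boundary map ∂_2: C_2 → C_1 sends each 2-simplex [p,q,r] to [q,r] − [p,r] + [p,q]. For instance
  ∂cei = ei − ci + ce,
  ∂abi = bi − ai + ab.
As a 27×18 matrix over Z this has rank 17, with invariant factors (1,1,1,1,1,1,1,1,1,1,1,1,1,1,1,1,1).

Reading off H_k = ker ∂_k / im ∂_{k+1}:

  H_0: rank C_0 − rank ∂_1 = 9 − 8 = 1, and the invariant factors of ∂_1 are all 1, so H_0 ≅ Z.
  H_1: rank ker ∂_1 − rank ∂_2 = (27 − 8) − 17 = 2, and the invariant factors of ∂_2 are all 1, so H_1 ≅ Z^2.
  H_2: rank ker ∂_2 − rank ∂_3 = (18 − 17) − 0 = 1, and there is no ∂_3, so H_2 ≅ Z.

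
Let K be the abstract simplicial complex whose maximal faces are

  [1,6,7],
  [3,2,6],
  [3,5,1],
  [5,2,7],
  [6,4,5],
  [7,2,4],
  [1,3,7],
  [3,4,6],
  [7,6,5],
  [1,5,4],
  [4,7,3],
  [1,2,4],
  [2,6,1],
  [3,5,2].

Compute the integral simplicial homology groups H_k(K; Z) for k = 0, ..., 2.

Fix the vertex order 1 < 2 < 3 < 4 < 5 < 6 < 7 and write every simplex with vertices in increasing order. Then dim K = 2 and the simplices of K are:

  0-simplices (7): [1], [2], [3], [4], [5], [6], [7]
  1-simplices (21): [1,2], [1,3], [1,4], [1,5], [1,6], [1,7], [2,3], [2,4], [2,5], [2,6], [2,7], [3,4], [3,5], [3,6], [3,7], [4,5], [4,6], [4,7], [5,6], [5,7], [6,7]
  2-simplices (14): [1,2,4], [1,2,6], [1,3,5], [1,3,7], [1,4,5], [1,6,7], [2,3,5], [2,3,6], [2,4,7], [2,5,7], [3,4,6], [3,4,7], [4,5,6], [5,6,7]

giving chain groups C_0 ≅ Z^7, C_1 ≅ Z^21, C_2 ≅ Z^14.

∂_1: C_1 → C_0 maps an edge to its endpoints' difference, ∂[p,q] = q − p.
This gives a 7×21 integer matrix of rank 6; reducing to Smith normal form yields diagonal entries (1,1,1,1,1,1).

∂_2: C_2 → C_1 sends each 2-simplex [p,q,r] to [q,r] − [p,r] + [p,q]. For instance
  ∂[2,5,7] = [5,7] − [2,7] + [2,5],
  ∂[1,2,6] = [2,6] − [1,6] + [1,2].
The 21×14 boundary matrix has rank 13 and Smith normal form diag(1,1,1,1,1,1,1,1,1,1,1,1,1).

Computing H_k = (kernel of ∂_k) / (image of ∂_{k+1}):

  H_0: rank C_0 − rank ∂_1 = 7 − 6 = 1, and the invariant factors of ∂_1 are all 1, so H_0 ≅ Z.
  H_1: rank ker ∂_1 − rank ∂_2 = (21 − 6) − 13 = 2, and the invariant factors of ∂_2 are all 1, so H_1 ≅ Z^2.
  H_2: rank ker ∂_2 − rank ∂_3 = (14 − 13) − 0 = 1, and there is no ∂_3, so H_2 ≅ Z.

H_0 = Z,  H_1 = Z^2,  H_2 = Z.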